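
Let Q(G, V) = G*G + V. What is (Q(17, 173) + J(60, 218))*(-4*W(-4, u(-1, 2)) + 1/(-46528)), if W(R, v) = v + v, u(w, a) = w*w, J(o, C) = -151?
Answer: -115761975/46528 ≈ -2488.0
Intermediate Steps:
Q(G, V) = V + G**2 (Q(G, V) = G**2 + V = V + G**2)
u(w, a) = w**2
W(R, v) = 2*v
(Q(17, 173) + J(60, 218))*(-4*W(-4, u(-1, 2)) + 1/(-46528)) = ((173 + 17**2) - 151)*(-8*(-1)**2 + 1/(-46528)) = ((173 + 289) - 151)*(-8 - 1/46528) = (462 - 151)*(-4*2 - 1/46528) = 311*(-8 - 1/46528) = 311*(-372225/46528) = -115761975/46528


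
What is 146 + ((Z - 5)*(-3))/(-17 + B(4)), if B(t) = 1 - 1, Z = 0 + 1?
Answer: 2470/17 ≈ 145.29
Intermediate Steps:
Z = 1
B(t) = 0
146 + ((Z - 5)*(-3))/(-17 + B(4)) = 146 + ((1 - 5)*(-3))/(-17 + 0) = 146 - 4*(-3)/(-17) = 146 + 12*(-1/17) = 146 - 12/17 = 2470/17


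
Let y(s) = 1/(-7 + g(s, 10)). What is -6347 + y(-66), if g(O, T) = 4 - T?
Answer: -82512/13 ≈ -6347.1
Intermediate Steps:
y(s) = -1/13 (y(s) = 1/(-7 + (4 - 1*10)) = 1/(-7 + (4 - 10)) = 1/(-7 - 6) = 1/(-13) = -1/13)
-6347 + y(-66) = -6347 - 1/13 = -82512/13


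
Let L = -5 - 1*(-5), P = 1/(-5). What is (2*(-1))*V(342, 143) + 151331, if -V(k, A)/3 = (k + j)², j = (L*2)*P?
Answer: 853115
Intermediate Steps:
P = -⅕ ≈ -0.20000
L = 0 (L = -5 + 5 = 0)
j = 0 (j = (0*2)*(-⅕) = 0*(-⅕) = 0)
V(k, A) = -3*k² (V(k, A) = -3*(k + 0)² = -3*k²)
(2*(-1))*V(342, 143) + 151331 = (2*(-1))*(-3*342²) + 151331 = -(-6)*116964 + 151331 = -2*(-350892) + 151331 = 701784 + 151331 = 853115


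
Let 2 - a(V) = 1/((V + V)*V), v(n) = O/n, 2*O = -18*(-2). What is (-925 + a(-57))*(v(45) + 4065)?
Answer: -24382866637/6498 ≈ -3.7524e+6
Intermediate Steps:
O = 18 (O = (-18*(-2))/2 = (1/2)*36 = 18)
v(n) = 18/n
a(V) = 2 - 1/(2*V**2) (a(V) = 2 - 1/((V + V)*V) = 2 - 1/((2*V)*V) = 2 - 1/(2*V)/V = 2 - 1/(2*V**2))
(-925 + a(-57))*(v(45) + 4065) = (-925 + (2 - 1/2/(-57)**2))*(18/45 + 4065) = (-925 + (2 - 1/2*1/3249))*(18*(1/45) + 4065) = (-925 + (2 - 1/6498))*(2/5 + 4065) = (-925 + 12995/6498)*(20327/5) = -5997655/6498*20327/5 = -24382866637/6498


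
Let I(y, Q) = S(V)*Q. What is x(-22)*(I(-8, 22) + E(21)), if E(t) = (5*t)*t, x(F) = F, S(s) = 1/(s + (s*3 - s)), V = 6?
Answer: -436832/9 ≈ -48537.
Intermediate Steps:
S(s) = 1/(3*s) (S(s) = 1/(s + (3*s - s)) = 1/(s + 2*s) = 1/(3*s))
I(y, Q) = Q/18 (I(y, Q) = ((⅓)/6)*Q = ((⅓)*(⅙))*Q = Q/18)
E(t) = 5*t²
x(-22)*(I(-8, 22) + E(21)) = -22*((1/18)*22 + 5*21²) = -22*(11/9 + 5*441) = -22*(11/9 + 2205) = -22*19856/9 = -436832/9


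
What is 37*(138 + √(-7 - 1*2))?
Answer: 5106 + 111*I ≈ 5106.0 + 111.0*I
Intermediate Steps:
37*(138 + √(-7 - 1*2)) = 37*(138 + √(-7 - 2)) = 37*(138 + √(-9)) = 37*(138 + 3*I) = 5106 + 111*I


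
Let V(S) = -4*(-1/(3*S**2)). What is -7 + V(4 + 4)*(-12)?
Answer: -29/4 ≈ -7.2500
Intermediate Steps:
V(S) = 4/(3*S**2) (V(S) = -(-4)/(3*S**2) = 4/(3*S**2))
-7 + V(4 + 4)*(-12) = -7 + (4/(3*(4 + 4)**2))*(-12) = -7 + ((4/3)/8**2)*(-12) = -7 + ((4/3)*(1/64))*(-12) = -7 + (1/48)*(-12) = -7 - 1/4 = -29/4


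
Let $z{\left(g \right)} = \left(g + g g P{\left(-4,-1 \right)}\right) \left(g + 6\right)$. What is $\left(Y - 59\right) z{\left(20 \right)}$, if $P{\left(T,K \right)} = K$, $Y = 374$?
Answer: $-3112200$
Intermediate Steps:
$z{\left(g \right)} = \left(6 + g\right) \left(g - g^{2}\right)$ ($z{\left(g \right)} = \left(g + g g \left(-1\right)\right) \left(g + 6\right) = \left(g + g^{2} \left(-1\right)\right) \left(6 + g\right) = \left(g - g^{2}\right) \left(6 + g\right) = \left(6 + g\right) \left(g - g^{2}\right)$)
$\left(Y - 59\right) z{\left(20 \right)} = \left(374 - 59\right) 20 \left(6 - 20^{2} - 100\right) = 315 \cdot 20 \left(6 - 400 - 100\right) = 315 \cdot 20 \left(-494\right) = 315 \left(-9880\right) = -3112200$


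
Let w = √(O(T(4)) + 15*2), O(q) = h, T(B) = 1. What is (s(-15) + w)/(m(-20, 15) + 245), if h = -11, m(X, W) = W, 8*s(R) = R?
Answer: -3/416 + √19/260 ≈ 0.0095535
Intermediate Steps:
s(R) = R/8
O(q) = -11
w = √19 (w = √(-11 + 15*2) = √(-11 + 30) = √19 ≈ 4.3589)
(s(-15) + w)/(m(-20, 15) + 245) = ((⅛)*(-15) + √19)/(15 + 245) = (-15/8 + √19)/260 = (-15/8 + √19)*(1/260) = -3/416 + √19/260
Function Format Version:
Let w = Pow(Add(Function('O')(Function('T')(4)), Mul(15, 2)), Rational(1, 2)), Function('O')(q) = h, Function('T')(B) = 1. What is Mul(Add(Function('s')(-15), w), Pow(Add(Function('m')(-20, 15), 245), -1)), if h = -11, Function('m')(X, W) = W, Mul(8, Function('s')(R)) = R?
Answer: Add(Rational(-3, 416), Mul(Rational(1, 260), Pow(19, Rational(1, 2)))) ≈ 0.0095535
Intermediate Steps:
Function('s')(R) = Mul(Rational(1, 8), R)
Function('O')(q) = -11
w = Pow(19, Rational(1, 2)) (w = Pow(Add(-11, Mul(15, 2)), Rational(1, 2)) = Pow(Add(-11, 30), Rational(1, 2)) = Pow(19, Rational(1, 2)) ≈ 4.3589)
Mul(Add(Function('s')(-15), w), Pow(Add(Function('m')(-20, 15), 245), -1)) = Mul(Add(Mul(Rational(1, 8), -15), Pow(19, Rational(1, 2))), Pow(Add(15, 245), -1)) = Mul(Add(Rational(-15, 8), Pow(19, Rational(1, 2))), Pow(260, -1)) = Mul(Add(Rational(-15, 8), Pow(19, Rational(1, 2))), Rational(1, 260)) = Add(Rational(-3, 416), Mul(Rational(1, 260), Pow(19, Rational(1, 2))))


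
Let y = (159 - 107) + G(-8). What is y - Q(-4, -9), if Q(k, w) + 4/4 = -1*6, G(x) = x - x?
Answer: 59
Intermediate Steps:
G(x) = 0
Q(k, w) = -7 (Q(k, w) = -1 - 1*6 = -1 - 6 = -7)
y = 52 (y = (159 - 107) + 0 = 52 + 0 = 52)
y - Q(-4, -9) = 52 - 1*(-7) = 52 + 7 = 59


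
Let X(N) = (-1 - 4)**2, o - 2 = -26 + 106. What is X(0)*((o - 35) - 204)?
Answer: -3925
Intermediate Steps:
o = 82 (o = 2 + (-26 + 106) = 2 + 80 = 82)
X(N) = 25 (X(N) = (-5)**2 = 25)
X(0)*((o - 35) - 204) = 25*((82 - 35) - 204) = 25*(47 - 204) = 25*(-157) = -3925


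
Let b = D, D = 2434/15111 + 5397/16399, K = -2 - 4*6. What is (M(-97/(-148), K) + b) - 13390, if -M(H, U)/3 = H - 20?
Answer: -21258013923625/1594573164 ≈ -13331.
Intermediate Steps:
K = -26 (K = -2 - 24 = -26)
M(H, U) = 60 - 3*H (M(H, U) = -3*(H - 20) = -3*(-20 + H) = 60 - 3*H)
D = 5281271/10774143 (D = 2434*(1/15111) + 5397*(1/16399) = 2434/15111 + 5397/16399 = 5281271/10774143 ≈ 0.49018)
b = 5281271/10774143 ≈ 0.49018
(M(-97/(-148), K) + b) - 13390 = ((60 - (-291)/(-148)) + 5281271/10774143) - 13390 = ((60 - (-291)*(-1)/148) + 5281271/10774143) - 13390 = ((60 - 3*97/148) + 5281271/10774143) - 13390 = ((60 - 291/148) + 5281271/10774143) - 13390 = (8589/148 + 5281271/10774143) - 13390 = 93320742335/1594573164 - 13390 = -21258013923625/1594573164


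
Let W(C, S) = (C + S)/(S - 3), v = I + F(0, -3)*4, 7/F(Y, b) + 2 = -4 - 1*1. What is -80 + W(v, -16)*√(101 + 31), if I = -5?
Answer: -80 + 50*√33/19 ≈ -64.883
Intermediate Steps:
F(Y, b) = -1 (F(Y, b) = 7/(-2 + (-4 - 1*1)) = 7/(-2 + (-4 - 1)) = 7/(-2 - 5) = 7/(-7) = 7*(-⅐) = -1)
v = -9 (v = -5 - 1*4 = -5 - 4 = -9)
W(C, S) = (C + S)/(-3 + S)
-80 + W(v, -16)*√(101 + 31) = -80 + ((-9 - 16)/(-3 - 16))*√(101 + 31) = -80 + (-25/(-19))*√132 = -80 + (-1/19*(-25))*(2*√33) = -80 + 25*(2*√33)/19 = -80 + 50*√33/19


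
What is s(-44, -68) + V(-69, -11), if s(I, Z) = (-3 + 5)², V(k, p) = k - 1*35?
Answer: -100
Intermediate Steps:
V(k, p) = -35 + k (V(k, p) = k - 35 = -35 + k)
s(I, Z) = 4 (s(I, Z) = 2² = 4)
s(-44, -68) + V(-69, -11) = 4 + (-35 - 69) = 4 - 104 = -100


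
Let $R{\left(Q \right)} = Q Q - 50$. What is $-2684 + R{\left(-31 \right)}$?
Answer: $-1773$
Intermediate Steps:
$R{\left(Q \right)} = -50 + Q^{2}$ ($R{\left(Q \right)} = Q^{2} - 50 = -50 + Q^{2}$)
$-2684 + R{\left(-31 \right)} = -2684 - \left(50 - \left(-31\right)^{2}\right) = -2684 + \left(-50 + 961\right) = -2684 + 911 = -1773$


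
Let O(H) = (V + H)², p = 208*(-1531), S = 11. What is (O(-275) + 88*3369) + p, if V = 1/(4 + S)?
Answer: 12062776/225 ≈ 53612.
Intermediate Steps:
p = -318448
V = 1/15 (V = 1/(4 + 11) = 1/15 ≈ 0.066667)
O(H) = (1/15 + H)²
(O(-275) + 88*3369) + p = ((1 + 15*(-275))²/225 + 88*3369) - 318448 = ((1 - 4125)²/225 + 296472) - 318448 = ((1/225)*(-4124)² + 296472) - 318448 = ((1/225)*17007376 + 296472) - 318448 = (17007376/225 + 296472) - 318448 = 83713576/225 - 318448 = 12062776/225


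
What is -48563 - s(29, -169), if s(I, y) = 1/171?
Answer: -8304274/171 ≈ -48563.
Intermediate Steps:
s(I, y) = 1/171
-48563 - s(29, -169) = -48563 - 1*1/171 = -48563 - 1/171 = -8304274/171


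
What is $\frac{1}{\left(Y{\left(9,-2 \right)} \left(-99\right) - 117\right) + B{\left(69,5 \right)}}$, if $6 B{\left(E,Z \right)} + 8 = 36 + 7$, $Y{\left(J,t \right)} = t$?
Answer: $\frac{6}{521} \approx 0.011516$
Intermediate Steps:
$B{\left(E,Z \right)} = \frac{35}{6}$ ($B{\left(E,Z \right)} = - \frac{4}{3} + \frac{36 + 7}{6} = - \frac{4}{3} + \frac{1}{6} \cdot 43 = - \frac{4}{3} + \frac{43}{6} = \frac{35}{6}$)
$\frac{1}{\left(Y{\left(9,-2 \right)} \left(-99\right) - 117\right) + B{\left(69,5 \right)}} = \frac{1}{\left(\left(-2\right) \left(-99\right) - 117\right) + \frac{35}{6}} = \frac{1}{\left(198 - 117\right) + \frac{35}{6}} = \frac{1}{81 + \frac{35}{6}} = \frac{1}{\frac{521}{6}} = \frac{6}{521}$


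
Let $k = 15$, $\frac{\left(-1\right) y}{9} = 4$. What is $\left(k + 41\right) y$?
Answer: $-2016$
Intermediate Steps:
$y = -36$ ($y = \left(-9\right) 4 = -36$)
$\left(k + 41\right) y = \left(15 + 41\right) \left(-36\right) = 56 \left(-36\right) = -2016$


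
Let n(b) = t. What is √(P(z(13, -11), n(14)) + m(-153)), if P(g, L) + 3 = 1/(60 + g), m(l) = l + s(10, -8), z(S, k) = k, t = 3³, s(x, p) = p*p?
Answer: I*√4507/7 ≈ 9.5906*I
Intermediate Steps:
s(x, p) = p²
t = 27
m(l) = 64 + l (m(l) = l + (-8)² = l + 64 = 64 + l)
n(b) = 27
P(g, L) = -3 + 1/(60 + g)
√(P(z(13, -11), n(14)) + m(-153)) = √((-179 - 3*(-11))/(60 - 11) + (64 - 153)) = √((-179 + 33)/49 - 89) = √((1/49)*(-146) - 89) = √(-146/49 - 89) = √(-4507/49) = I*√4507/7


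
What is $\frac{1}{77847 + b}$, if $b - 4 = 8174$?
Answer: $\frac{1}{86025} \approx 1.1625 \cdot 10^{-5}$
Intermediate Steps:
$b = 8178$ ($b = 4 + 8174 = 8178$)
$\frac{1}{77847 + b} = \frac{1}{77847 + 8178} = \frac{1}{86025}$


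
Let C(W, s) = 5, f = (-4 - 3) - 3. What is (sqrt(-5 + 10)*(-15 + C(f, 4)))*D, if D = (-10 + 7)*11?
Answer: 330*sqrt(5) ≈ 737.90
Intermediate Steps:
f = -10 (f = -7 - 3 = -10)
D = -33 (D = -3*11 = -33)
(sqrt(-5 + 10)*(-15 + C(f, 4)))*D = (sqrt(-5 + 10)*(-15 + 5))*(-33) = (sqrt(5)*(-10))*(-33) = -10*sqrt(5)*(-33) = 330*sqrt(5)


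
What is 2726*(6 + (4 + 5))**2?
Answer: 613350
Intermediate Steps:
2726*(6 + (4 + 5))**2 = 2726*(6 + 9)**2 = 2726*15**2 = 2726*225 = 613350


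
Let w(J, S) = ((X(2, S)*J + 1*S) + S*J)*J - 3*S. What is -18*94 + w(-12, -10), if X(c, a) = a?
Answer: -4422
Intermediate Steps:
w(J, S) = -3*S + J*(S + 2*J*S) (w(J, S) = ((S*J + 1*S) + S*J)*J - 3*S = ((J*S + S) + J*S)*J - 3*S = ((S + J*S) + J*S)*J - 3*S = (S + 2*J*S)*J - 3*S = J*(S + 2*J*S) - 3*S = -3*S + J*(S + 2*J*S))
-18*94 + w(-12, -10) = -18*94 - 10*(-3 - 12 + 2*(-12)**2) = -1692 - 10*(-3 - 12 + 2*144) = -1692 - 10*(-3 - 12 + 288) = -1692 - 10*273 = -1692 - 2730 = -4422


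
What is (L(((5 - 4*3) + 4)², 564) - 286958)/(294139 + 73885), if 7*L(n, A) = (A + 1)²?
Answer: -1689481/2576168 ≈ -0.65581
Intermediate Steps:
L(n, A) = (1 + A)²/7 (L(n, A) = (A + 1)²/7 = (1 + A)²/7)
(L(((5 - 4*3) + 4)², 564) - 286958)/(294139 + 73885) = ((1 + 564)²/7 - 286958)/(294139 + 73885) = ((⅐)*565² - 286958)/368024 = ((⅐)*319225 - 286958)*(1/368024) = (319225/7 - 286958)*(1/368024) = -1689481/7*1/368024 = -1689481/2576168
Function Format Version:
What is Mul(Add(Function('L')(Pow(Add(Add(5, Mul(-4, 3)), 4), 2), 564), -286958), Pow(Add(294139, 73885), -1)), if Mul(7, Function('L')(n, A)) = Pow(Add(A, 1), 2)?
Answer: Rational(-1689481, 2576168) ≈ -0.65581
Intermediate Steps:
Function('L')(n, A) = Mul(Rational(1, 7), Pow(Add(1, A), 2)) (Function('L')(n, A) = Mul(Rational(1, 7), Pow(Add(A, 1), 2)) = Mul(Rational(1, 7), Pow(Add(1, A), 2)))
Mul(Add(Function('L')(Pow(Add(Add(5, Mul(-4, 3)), 4), 2), 564), -286958), Pow(Add(294139, 73885), -1)) = Mul(Add(Mul(Rational(1, 7), Pow(Add(1, 564), 2)), -286958), Pow(Add(294139, 73885), -1)) = Mul(Add(Mul(Rational(1, 7), Pow(565, 2)), -286958), Pow(368024, -1)) = Mul(Add(Mul(Rational(1, 7), 319225), -286958), Rational(1, 368024)) = Mul(Add(Rational(319225, 7), -286958), Rational(1, 368024)) = Mul(Rational(-1689481, 7), Rational(1, 368024)) = Rational(-1689481, 2576168)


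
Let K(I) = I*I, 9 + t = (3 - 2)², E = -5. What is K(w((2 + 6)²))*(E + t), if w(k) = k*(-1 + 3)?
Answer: -212992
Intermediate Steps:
w(k) = 2*k (w(k) = k*2 = 2*k)
t = -8 (t = -9 + (3 - 2)² = -9 + 1² = -9 + 1 = -8)
K(I) = I²
K(w((2 + 6)²))*(E + t) = (2*(2 + 6)²)²*(-5 - 8) = (2*8²)²*(-13) = (2*64)²*(-13) = 128²*(-13) = 16384*(-13) = -212992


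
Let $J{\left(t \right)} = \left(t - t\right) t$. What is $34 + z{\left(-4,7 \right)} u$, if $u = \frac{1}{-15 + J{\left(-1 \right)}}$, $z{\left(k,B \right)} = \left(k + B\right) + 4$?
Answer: $\frac{503}{15} \approx 33.533$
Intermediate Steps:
$J{\left(t \right)} = 0$ ($J{\left(t \right)} = 0 t = 0$)
$z{\left(k,B \right)} = 4 + B + k$ ($z{\left(k,B \right)} = \left(B + k\right) + 4 = 4 + B + k$)
$u = - \frac{1}{15}$ ($u = \frac{1}{-15 + 0} = \frac{1}{-15} = - \frac{1}{15} \approx -0.066667$)
$34 + z{\left(-4,7 \right)} u = 34 + \left(4 + 7 - 4\right) \left(- \frac{1}{15}\right) = 34 + 7 \left(- \frac{1}{15}\right) = 34 - \frac{7}{15} = \frac{503}{15}$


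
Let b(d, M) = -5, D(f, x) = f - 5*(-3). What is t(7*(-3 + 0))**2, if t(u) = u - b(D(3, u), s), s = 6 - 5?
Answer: 256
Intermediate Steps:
s = 1
D(f, x) = 15 + f (D(f, x) = f + 15 = 15 + f)
t(u) = 5 + u (t(u) = u - 1*(-5) = u + 5 = 5 + u)
t(7*(-3 + 0))**2 = (5 + 7*(-3 + 0))**2 = (5 + 7*(-3))**2 = (5 - 21)**2 = (-16)**2 = 256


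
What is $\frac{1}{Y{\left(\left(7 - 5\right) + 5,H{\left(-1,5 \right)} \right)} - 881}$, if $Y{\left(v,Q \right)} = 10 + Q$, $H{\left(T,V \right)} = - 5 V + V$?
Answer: $- \frac{1}{891} \approx -0.0011223$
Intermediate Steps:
$H{\left(T,V \right)} = - 4 V$
$\frac{1}{Y{\left(\left(7 - 5\right) + 5,H{\left(-1,5 \right)} \right)} - 881} = \frac{1}{\left(10 - 20\right) - 881} = \frac{1}{-10 - 881} = \frac{1}{-891} = - \frac{1}{891}$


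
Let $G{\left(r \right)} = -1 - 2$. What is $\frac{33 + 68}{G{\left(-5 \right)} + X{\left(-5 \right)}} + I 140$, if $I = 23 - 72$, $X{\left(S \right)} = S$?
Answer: $- \frac{54981}{8} \approx -6872.6$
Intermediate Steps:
$G{\left(r \right)} = -3$ ($G{\left(r \right)} = -1 - 2 = -3$)
$I = -49$
$\frac{33 + 68}{G{\left(-5 \right)} + X{\left(-5 \right)}} + I 140 = \frac{33 + 68}{-3 - 5} - 6860 = \frac{101}{-8} - 6860 = 101 \left(- \frac{1}{8}\right) - 6860 = - \frac{101}{8} - 6860 = - \frac{54981}{8}$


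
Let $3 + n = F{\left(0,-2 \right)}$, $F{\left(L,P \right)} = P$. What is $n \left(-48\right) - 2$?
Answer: $238$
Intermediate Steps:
$n = -5$ ($n = -3 - 2 = -5$)
$n \left(-48\right) - 2 = \left(-5\right) \left(-48\right) - 2 = 240 - 2 = 238$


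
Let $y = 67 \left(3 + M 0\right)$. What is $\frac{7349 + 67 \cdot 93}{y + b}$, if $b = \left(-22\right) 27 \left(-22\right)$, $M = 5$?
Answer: $\frac{13580}{13269} \approx 1.0234$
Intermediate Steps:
$b = 13068$ ($b = \left(-594\right) \left(-22\right) = 13068$)
$y = 201$ ($y = 67 \left(3 + 5 \cdot 0\right) = 67 \left(3 + 0\right) = 67 \cdot 3 = 201$)
$\frac{7349 + 67 \cdot 93}{y + b} = \frac{7349 + 67 \cdot 93}{201 + 13068} = \frac{7349 + 6231}{13269} = 13580 \cdot \frac{1}{13269} = \frac{13580}{13269}$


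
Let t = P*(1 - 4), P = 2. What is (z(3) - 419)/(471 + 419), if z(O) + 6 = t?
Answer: -431/890 ≈ -0.48427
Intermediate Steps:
t = -6 (t = 2*(1 - 4) = 2*(-3) = -6)
z(O) = -12 (z(O) = -6 - 6 = -12)
(z(3) - 419)/(471 + 419) = (-12 - 419)/(471 + 419) = -431/890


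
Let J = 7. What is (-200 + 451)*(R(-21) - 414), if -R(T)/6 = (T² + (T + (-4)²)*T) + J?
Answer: -936732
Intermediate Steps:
R(T) = -42 - 6*T² - 6*T*(16 + T) (R(T) = -6*((T² + (T + (-4)²)*T) + 7) = -6*((T² + (T + 16)*T) + 7) = -6*((T² + (16 + T)*T) + 7) = -6*((T² + T*(16 + T)) + 7) = -6*(7 + T² + T*(16 + T)) = -42 - 6*T² - 6*T*(16 + T))
(-200 + 451)*(R(-21) - 414) = (-200 + 451)*((-42 - 96*(-21) - 12*(-21)²) - 414) = 251*((-42 + 2016 - 12*441) - 414) = 251*((-42 + 2016 - 5292) - 414) = 251*(-3318 - 414) = 251*(-3732) = -936732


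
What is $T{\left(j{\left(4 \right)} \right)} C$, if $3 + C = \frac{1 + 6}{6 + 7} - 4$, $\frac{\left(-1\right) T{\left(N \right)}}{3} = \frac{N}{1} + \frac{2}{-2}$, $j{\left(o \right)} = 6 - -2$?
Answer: $\frac{1764}{13} \approx 135.69$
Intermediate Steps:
$j{\left(o \right)} = 8$ ($j{\left(o \right)} = 6 + 2 = 8$)
$T{\left(N \right)} = 3 - 3 N$ ($T{\left(N \right)} = - 3 \left(\frac{N}{1} + \frac{2}{-2}\right) = - 3 \left(N 1 + 2 \left(- \frac{1}{2}\right)\right) = - 3 \left(N - 1\right) = - 3 \left(-1 + N\right) = 3 - 3 N$)
$C = - \frac{84}{13}$ ($C = -3 - \left(4 - \frac{1 + 6}{6 + 7}\right) = -3 - \left(4 - \frac{7}{13}\right) = -3 + \left(7 \cdot \frac{1}{13} - 4\right) = -3 + \left(\frac{7}{13} - 4\right) = -3 - \frac{45}{13} = - \frac{84}{13} \approx -6.4615$)
$T{\left(j{\left(4 \right)} \right)} C = \left(3 - 24\right) \left(- \frac{84}{13}\right) = \left(-21\right) \left(- \frac{84}{13}\right) = \frac{1764}{13}$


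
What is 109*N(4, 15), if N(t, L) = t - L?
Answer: -1199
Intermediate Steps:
109*N(4, 15) = 109*(4 - 1*15) = 109*(4 - 15) = 109*(-11) = -1199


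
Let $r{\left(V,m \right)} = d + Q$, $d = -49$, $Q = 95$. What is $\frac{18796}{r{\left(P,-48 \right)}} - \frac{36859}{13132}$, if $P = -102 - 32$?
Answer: $\frac{122566779}{302036} \approx 405.8$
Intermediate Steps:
$P = -134$
$r{\left(V,m \right)} = 46$ ($r{\left(V,m \right)} = -49 + 95 = 46$)
$\frac{18796}{r{\left(P,-48 \right)}} - \frac{36859}{13132} = \frac{18796}{46} - \frac{36859}{13132} = 18796 \cdot \frac{1}{46} - \frac{36859}{13132} = \frac{9398}{23} - \frac{36859}{13132} = \frac{122566779}{302036}$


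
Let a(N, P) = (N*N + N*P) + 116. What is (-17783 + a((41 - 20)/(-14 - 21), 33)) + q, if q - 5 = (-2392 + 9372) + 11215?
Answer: 12839/25 ≈ 513.56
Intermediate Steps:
a(N, P) = 116 + N² + N*P (a(N, P) = (N² + N*P) + 116 = 116 + N² + N*P)
q = 18200 (q = 5 + ((-2392 + 9372) + 11215) = 5 + (6980 + 11215) = 5 + 18195 = 18200)
(-17783 + a((41 - 20)/(-14 - 21), 33)) + q = (-17783 + (116 + ((41 - 20)/(-14 - 21))² + ((41 - 20)/(-14 - 21))*33)) + 18200 = (-17783 + (116 + (21/(-35))² + (21/(-35))*33)) + 18200 = (-17783 + (116 + (21*(-1/35))² + (21*(-1/35))*33)) + 18200 = (-17783 + (116 + (-⅗)² - ⅗*33)) + 18200 = (-17783 + (116 + 9/25 - 99/5)) + 18200 = (-17783 + 2414/25) + 18200 = -442161/25 + 18200 = 12839/25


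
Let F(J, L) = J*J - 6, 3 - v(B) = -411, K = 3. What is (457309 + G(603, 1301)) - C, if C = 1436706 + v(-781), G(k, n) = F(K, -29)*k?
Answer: -978002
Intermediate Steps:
v(B) = 414 (v(B) = 3 - 1*(-411) = 3 + 411 = 414)
F(J, L) = -6 + J² (F(J, L) = J² - 6 = -6 + J²)
G(k, n) = 3*k (G(k, n) = (-6 + 3²)*k = (-6 + 9)*k = 3*k)
C = 1437120 (C = 1436706 + 414 = 1437120)
(457309 + G(603, 1301)) - C = (457309 + 3*603) - 1*1437120 = (457309 + 1809) - 1437120 = 459118 - 1437120 = -978002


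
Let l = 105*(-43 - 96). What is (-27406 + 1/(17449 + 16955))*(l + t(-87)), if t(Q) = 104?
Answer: 13663216449293/34404 ≈ 3.9714e+8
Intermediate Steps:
l = -14595 (l = 105*(-139) = -14595)
(-27406 + 1/(17449 + 16955))*(l + t(-87)) = (-27406 + 1/(17449 + 16955))*(-14595 + 104) = (-27406 + 1/34404)*(-14491) = -942876023/34404*(-14491) = 13663216449293/34404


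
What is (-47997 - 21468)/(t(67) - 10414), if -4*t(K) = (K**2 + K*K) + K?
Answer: 277860/50701 ≈ 5.4804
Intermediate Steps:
t(K) = -K**2/2 - K/4 (t(K) = -((K**2 + K*K) + K)/4 = -((K**2 + K**2) + K)/4 = -(2*K**2 + K)/4 = -(K + 2*K**2)/4 = -K**2/2 - K/4)
(-47997 - 21468)/(t(67) - 10414) = (-47997 - 21468)/(-1/4*67*(1 + 2*67) - 10414) = -69465/(-1/4*67*(1 + 134) - 10414) = -69465/(-1/4*67*135 - 10414) = -69465/(-9045/4 - 10414) = -69465/(-50701/4) = -69465*(-4/50701) = 277860/50701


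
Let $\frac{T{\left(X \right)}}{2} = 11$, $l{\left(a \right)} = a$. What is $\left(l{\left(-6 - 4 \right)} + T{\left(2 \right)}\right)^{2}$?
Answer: $144$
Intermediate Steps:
$T{\left(X \right)} = 22$ ($T{\left(X \right)} = 2 \cdot 11 = 22$)
$\left(l{\left(-6 - 4 \right)} + T{\left(2 \right)}\right)^{2} = \left(\left(-6 - 4\right) + 22\right)^{2} = \left(-10 + 22\right)^{2} = 12^{2} = 144$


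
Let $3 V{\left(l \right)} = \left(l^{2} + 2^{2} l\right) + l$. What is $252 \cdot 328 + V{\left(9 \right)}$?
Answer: $82698$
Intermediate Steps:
$V{\left(l \right)} = \frac{l^{2}}{3} + \frac{5 l}{3}$ ($V{\left(l \right)} = \frac{\left(l^{2} + 2^{2} l\right) + l}{3} = \frac{\left(l^{2} + 4 l\right) + l}{3} = \frac{l^{2} + 5 l}{3} = \frac{l^{2}}{3} + \frac{5 l}{3}$)
$252 \cdot 328 + V{\left(9 \right)} = 252 \cdot 328 + \frac{1}{3} \cdot 9 \left(5 + 9\right) = 82656 + \frac{1}{3} \cdot 9 \cdot 14 = 82656 + 42 = 82698$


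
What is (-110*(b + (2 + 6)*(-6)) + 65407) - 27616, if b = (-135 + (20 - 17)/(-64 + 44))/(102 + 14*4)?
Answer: 13640169/316 ≈ 43165.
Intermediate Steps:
b = -2703/3160 (b = (-135 + 3/(-20))/(102 + 56) = (-135 + 3*(-1/20))/158 = (-135 - 3/20)*(1/158) = -2703/20*1/158 = -2703/3160 ≈ -0.85538)
(-110*(b + (2 + 6)*(-6)) + 65407) - 27616 = (-110*(-2703/3160 + (2 + 6)*(-6)) + 65407) - 27616 = (-110*(-2703/3160 + 8*(-6)) + 65407) - 27616 = (-110*(-2703/3160 - 48) + 65407) - 27616 = (-110*(-154383/3160) + 65407) - 27616 = (1698213/316 + 65407) - 27616 = 22366825/316 - 27616 = 13640169/316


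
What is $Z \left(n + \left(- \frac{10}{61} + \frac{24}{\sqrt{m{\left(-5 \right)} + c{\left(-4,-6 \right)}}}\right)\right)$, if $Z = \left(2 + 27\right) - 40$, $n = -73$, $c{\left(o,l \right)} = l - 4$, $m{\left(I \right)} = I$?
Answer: $\frac{49093}{61} + \frac{88 i \sqrt{15}}{5} \approx 804.8 + 68.165 i$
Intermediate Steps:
$c{\left(o,l \right)} = -4 + l$ ($c{\left(o,l \right)} = l - 4 = -4 + l$)
$Z = -11$ ($Z = 29 - 40 = -11$)
$Z \left(n + \left(- \frac{10}{61} + \frac{24}{\sqrt{m{\left(-5 \right)} + c{\left(-4,-6 \right)}}}\right)\right) = - 11 \left(-73 + \left(- \frac{10}{61} + \frac{24}{\sqrt{-5 - 10}}\right)\right) = - 11 \left(-73 + \left(\left(-10\right) \frac{1}{61} + \frac{24}{\sqrt{-5 - 10}}\right)\right) = - 11 \left(-73 - \left(\frac{10}{61} - \frac{24}{\sqrt{-15}}\right)\right) = - 11 \left(-73 - \left(\frac{10}{61} - \frac{24}{i \sqrt{15}}\right)\right) = - 11 \left(-73 - \left(\frac{10}{61} - 24 \left(- \frac{i \sqrt{15}}{15}\right)\right)\right) = - 11 \left(-73 - \left(\frac{10}{61} + \frac{8 i \sqrt{15}}{5}\right)\right) = - 11 \left(- \frac{4463}{61} - \frac{8 i \sqrt{15}}{5}\right) = \frac{49093}{61} + \frac{88 i \sqrt{15}}{5}$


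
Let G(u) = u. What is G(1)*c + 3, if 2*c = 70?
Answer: 38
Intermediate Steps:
c = 35 (c = (½)*70 = 35)
G(1)*c + 3 = 1*35 + 3 = 35 + 3 = 38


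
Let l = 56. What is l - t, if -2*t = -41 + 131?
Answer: 101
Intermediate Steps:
t = -45 (t = -(-41 + 131)/2 = -½*90 = -45)
l - t = 56 - 1*(-45) = 56 + 45 = 101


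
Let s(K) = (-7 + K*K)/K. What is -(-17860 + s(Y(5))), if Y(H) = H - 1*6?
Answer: 17854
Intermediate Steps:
Y(H) = -6 + H (Y(H) = H - 6 = -6 + H)
s(K) = (-7 + K²)/K
-(-17860 + s(Y(5))) = -(-17860 + ((-6 + 5) - 7/(-6 + 5))) = -(-17860 + (-1 - 7/(-1))) = -(-17860 + (-1 - 7*(-1))) = -(-17860 + (-1 + 7)) = -(-17860 + 6) = -1*(-17854) = 17854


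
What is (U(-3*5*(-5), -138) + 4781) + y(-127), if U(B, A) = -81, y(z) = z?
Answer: 4573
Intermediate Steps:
(U(-3*5*(-5), -138) + 4781) + y(-127) = (-81 + 4781) - 127 = 4700 - 127 = 4573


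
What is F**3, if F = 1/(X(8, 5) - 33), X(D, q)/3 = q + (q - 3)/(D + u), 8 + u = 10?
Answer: -125/658503 ≈ -0.00018982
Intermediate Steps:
u = 2 (u = -8 + 10 = 2)
X(D, q) = 3*q + 3*(-3 + q)/(2 + D) (X(D, q) = 3*(q + (q - 3)/(D + 2)) = 3*(q + (-3 + q)/(2 + D)) = 3*q + 3*(-3 + q)/(2 + D))
F = -5/87 (F = 1/(3*(-3 + 3*5 + 8*5)/(2 + 8) - 33) = 1/(3*(-3 + 15 + 40)/10 - 33) = 1/(3*(1/10)*52 - 33) = 1/(78/5 - 33) = 1/(-87/5) = -5/87 ≈ -0.057471)
F**3 = (-5/87)**3 = -125/658503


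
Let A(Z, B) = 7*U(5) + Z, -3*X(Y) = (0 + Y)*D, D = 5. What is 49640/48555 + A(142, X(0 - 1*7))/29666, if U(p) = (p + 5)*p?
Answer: 11511610/11080251 ≈ 1.0389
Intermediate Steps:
U(p) = p*(5 + p) (U(p) = (5 + p)*p = p*(5 + p))
X(Y) = -5*Y/3 (X(Y) = -(0 + Y)*5/3 = -Y*5/3 = -5*Y/3)
A(Z, B) = 350 + Z (A(Z, B) = 7*(5*(5 + 5)) + Z = 7*(5*10) + Z = 7*50 + Z = 350 + Z)
49640/48555 + A(142, X(0 - 1*7))/29666 = 49640/48555 + (350 + 142)/29666 = 49640*(1/48555) + 492*(1/29666) = 9928/9711 + 246/14833 = 11511610/11080251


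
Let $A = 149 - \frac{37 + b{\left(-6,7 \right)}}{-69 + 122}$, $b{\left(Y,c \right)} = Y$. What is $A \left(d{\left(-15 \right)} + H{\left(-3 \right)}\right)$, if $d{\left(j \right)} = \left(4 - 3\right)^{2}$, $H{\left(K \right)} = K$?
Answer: $- \frac{15732}{53} \approx -296.83$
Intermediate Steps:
$d{\left(j \right)} = 1$ ($d{\left(j \right)} = 1^{2} = 1$)
$A = \frac{7866}{53}$ ($A = 149 - \frac{37 - 6}{-69 + 122} = 149 - \frac{31}{53} = \frac{7866}{53} \approx 148.42$)
$A \left(d{\left(-15 \right)} + H{\left(-3 \right)}\right) = \frac{7866 \left(1 - 3\right)}{53} = \frac{7866}{53} \left(-2\right) = - \frac{15732}{53}$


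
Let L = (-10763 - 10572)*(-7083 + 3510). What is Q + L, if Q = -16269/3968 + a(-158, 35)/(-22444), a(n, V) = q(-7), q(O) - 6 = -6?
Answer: 302480445171/3968 ≈ 7.6230e+7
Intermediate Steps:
q(O) = 0 (q(O) = 6 - 6 = 0)
a(n, V) = 0
Q = -16269/3968 (Q = -16269/3968 + 0/(-22444) = -16269*1/3968 + 0*(-1/22444) = -16269/3968 + 0 = -16269/3968 ≈ -4.1001)
L = 76229955 (L = -21335*(-3573) = 76229955)
Q + L = -16269/3968 + 76229955 = 302480445171/3968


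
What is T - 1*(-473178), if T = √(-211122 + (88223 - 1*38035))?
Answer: 473178 + I*√160934 ≈ 4.7318e+5 + 401.17*I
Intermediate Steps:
T = I*√160934 (T = √(-211122 + (88223 - 38035)) = √(-211122 + 50188) = √(-160934) = I*√160934 ≈ 401.17*I)
T - 1*(-473178) = I*√160934 - 1*(-473178) = I*√160934 + 473178 = 473178 + I*√160934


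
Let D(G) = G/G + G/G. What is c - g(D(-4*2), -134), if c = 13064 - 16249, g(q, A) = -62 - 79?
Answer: -3044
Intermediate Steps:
D(G) = 2 (D(G) = 1 + 1 = 2)
g(q, A) = -141
c = -3185
c - g(D(-4*2), -134) = -3185 - 1*(-141) = -3185 + 141 = -3044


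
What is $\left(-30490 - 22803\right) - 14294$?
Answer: $-67587$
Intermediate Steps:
$\left(-30490 - 22803\right) - 14294 = -53293 - 14294 = -67587$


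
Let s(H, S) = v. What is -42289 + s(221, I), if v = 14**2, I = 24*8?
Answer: -42093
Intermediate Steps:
I = 192
v = 196
s(H, S) = 196
-42289 + s(221, I) = -42289 + 196 = -42093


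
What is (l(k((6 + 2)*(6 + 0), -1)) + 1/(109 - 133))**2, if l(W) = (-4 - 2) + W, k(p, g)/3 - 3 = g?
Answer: 1/576 ≈ 0.0017361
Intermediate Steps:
k(p, g) = 9 + 3*g
l(W) = -6 + W
(l(k((6 + 2)*(6 + 0), -1)) + 1/(109 - 133))**2 = ((-6 + (9 + 3*(-1))) + 1/(109 - 133))**2 = ((-6 + (9 - 3)) + 1/(-24))**2 = ((-6 + 6) - 1/24)**2 = (0 - 1/24)**2 = (-1/24)**2 = 1/576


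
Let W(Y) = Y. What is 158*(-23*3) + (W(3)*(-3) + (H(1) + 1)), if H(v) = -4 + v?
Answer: -10913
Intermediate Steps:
158*(-23*3) + (W(3)*(-3) + (H(1) + 1)) = 158*(-23*3) + (3*(-3) + ((-4 + 1) + 1)) = 158*(-69) + (-9 + (-3 + 1)) = -10902 + (-9 - 2) = -10902 - 11 = -10913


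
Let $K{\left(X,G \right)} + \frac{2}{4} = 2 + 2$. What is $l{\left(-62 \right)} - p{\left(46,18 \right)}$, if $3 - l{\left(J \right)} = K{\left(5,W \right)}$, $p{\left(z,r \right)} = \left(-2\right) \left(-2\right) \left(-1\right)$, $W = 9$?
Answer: $\frac{7}{2} \approx 3.5$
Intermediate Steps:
$p{\left(z,r \right)} = -4$ ($p{\left(z,r \right)} = 4 \left(-1\right) = -4$)
$K{\left(X,G \right)} = \frac{7}{2}$ ($K{\left(X,G \right)} = - \frac{1}{2} + \left(2 + 2\right) = - \frac{1}{2} + 4 = \frac{7}{2}$)
$l{\left(J \right)} = - \frac{1}{2}$ ($l{\left(J \right)} = 3 - \frac{7}{2} = - \frac{1}{2}$)
$l{\left(-62 \right)} - p{\left(46,18 \right)} = - \frac{1}{2} - -4 = - \frac{1}{2} + 4 = \frac{7}{2}$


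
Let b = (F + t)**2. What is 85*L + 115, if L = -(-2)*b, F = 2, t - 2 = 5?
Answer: 13885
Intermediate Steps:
t = 7 (t = 2 + 5 = 7)
b = 81 (b = (2 + 7)**2 = 9**2 = 81)
L = 162 (L = -(-2)*81 = -1*(-162) = 162)
85*L + 115 = 85*162 + 115 = 13770 + 115 = 13885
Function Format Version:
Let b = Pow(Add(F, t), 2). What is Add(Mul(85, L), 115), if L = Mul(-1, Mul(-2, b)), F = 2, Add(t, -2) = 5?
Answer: 13885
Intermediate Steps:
t = 7 (t = Add(2, 5) = 7)
b = 81 (b = Pow(Add(2, 7), 2) = Pow(9, 2) = 81)
L = 162 (L = Mul(-1, Mul(-2, 81)) = Mul(-1, -162) = 162)
Add(Mul(85, L), 115) = Add(Mul(85, 162), 115) = Add(13770, 115) = 13885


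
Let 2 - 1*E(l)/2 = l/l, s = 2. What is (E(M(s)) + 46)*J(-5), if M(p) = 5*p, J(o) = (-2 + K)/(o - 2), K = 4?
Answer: -96/7 ≈ -13.714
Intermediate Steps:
J(o) = 2/(-2 + o) (J(o) = (-2 + 4)/(o - 2) = 2/(-2 + o))
E(l) = 2 (E(l) = 4 - 2*l/l = 4 - 2*1 = 4 - 2 = 2)
(E(M(s)) + 46)*J(-5) = (2 + 46)*(2/(-2 - 5)) = 48*(2/(-7)) = 48*(2*(-⅐)) = 48*(-2/7) = -96/7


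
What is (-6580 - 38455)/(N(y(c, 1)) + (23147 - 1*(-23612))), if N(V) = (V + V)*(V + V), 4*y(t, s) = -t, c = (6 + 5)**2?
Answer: -180140/201677 ≈ -0.89321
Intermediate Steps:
c = 121 (c = 11**2 = 121)
y(t, s) = -t/4 (y(t, s) = (-t)/4 = -t/4)
N(V) = 4*V**2 (N(V) = (2*V)*(2*V) = 4*V**2)
(-6580 - 38455)/(N(y(c, 1)) + (23147 - 1*(-23612))) = (-6580 - 38455)/(4*(-1/4*121)**2 + (23147 - 1*(-23612))) = -45035/(4*(-121/4)**2 + (23147 + 23612)) = -45035/(4*(14641/16) + 46759) = -45035/(14641/4 + 46759) = -45035/201677/4 = -45035*4/201677 = -180140/201677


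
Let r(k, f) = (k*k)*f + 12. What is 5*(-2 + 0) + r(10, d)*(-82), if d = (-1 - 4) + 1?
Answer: 31806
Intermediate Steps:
d = -4 (d = -5 + 1 = -4)
r(k, f) = 12 + f*k² (r(k, f) = k²*f + 12 = f*k² + 12 = 12 + f*k²)
5*(-2 + 0) + r(10, d)*(-82) = 5*(-2 + 0) + (12 - 4*10²)*(-82) = 5*(-2) + (12 - 4*100)*(-82) = -10 + (12 - 400)*(-82) = -10 - 388*(-82) = -10 + 31816 = 31806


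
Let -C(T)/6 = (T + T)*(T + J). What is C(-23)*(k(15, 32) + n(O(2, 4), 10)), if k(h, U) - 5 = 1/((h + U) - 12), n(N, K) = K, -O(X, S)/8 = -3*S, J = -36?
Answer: -8565384/35 ≈ -2.4473e+5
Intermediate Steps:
O(X, S) = 24*S (O(X, S) = -(-24)*S = 24*S)
C(T) = -12*T*(-36 + T) (C(T) = -6*(T + T)*(T - 36) = -6*2*T*(-36 + T) = -12*T*(-36 + T))
k(h, U) = 5 + 1/(-12 + U + h) (k(h, U) = 5 + 1/((h + U) - 12) = 5 + 1/((U + h) - 12) = 5 + 1/(-12 + U + h))
C(-23)*(k(15, 32) + n(O(2, 4), 10)) = (12*(-23)*(36 - 1*(-23)))*((-59 + 5*32 + 5*15)/(-12 + 32 + 15) + 10) = (12*(-23)*(36 + 23))*((-59 + 160 + 75)/35 + 10) = (12*(-23)*59)*((1/35)*176 + 10) = -16284*(176/35 + 10) = -16284*526/35 = -8565384/35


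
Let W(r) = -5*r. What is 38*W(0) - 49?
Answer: -49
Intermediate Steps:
38*W(0) - 49 = 38*(-5*0) - 49 = 38*0 - 49 = 0 - 49 = -49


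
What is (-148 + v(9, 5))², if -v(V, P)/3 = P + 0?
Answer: 26569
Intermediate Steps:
v(V, P) = -3*P (v(V, P) = -3*(P + 0) = -3*P)
(-148 + v(9, 5))² = (-148 - 3*5)² = (-148 - 15)² = (-163)² = 26569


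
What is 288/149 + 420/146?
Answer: 52314/10877 ≈ 4.8096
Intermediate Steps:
288/149 + 420/146 = 288*(1/149) + 420*(1/146) = 288/149 + 210/73 = 52314/10877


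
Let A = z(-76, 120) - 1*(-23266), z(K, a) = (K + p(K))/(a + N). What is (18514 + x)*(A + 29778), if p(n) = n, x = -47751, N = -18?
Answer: -79090996816/51 ≈ -1.5508e+9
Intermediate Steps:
z(K, a) = 2*K/(-18 + a) (z(K, a) = (K + K)/(a - 18) = (2*K)/(-18 + a) = 2*K/(-18 + a))
A = 1186490/51 (A = 2*(-76)/(-18 + 120) - 1*(-23266) = 2*(-76)/102 + 23266 = 2*(-76)*(1/102) + 23266 = -76/51 + 23266 = 1186490/51 ≈ 23265.)
(18514 + x)*(A + 29778) = (18514 - 47751)*(1186490/51 + 29778) = -29237*2705168/51 = -79090996816/51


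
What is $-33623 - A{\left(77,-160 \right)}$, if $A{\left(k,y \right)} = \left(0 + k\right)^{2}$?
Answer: $-39552$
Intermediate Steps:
$A{\left(k,y \right)} = k^{2}$
$-33623 - A{\left(77,-160 \right)} = -33623 - 77^{2} = -33623 - 5929 = -39552$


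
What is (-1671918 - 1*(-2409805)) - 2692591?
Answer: -1954704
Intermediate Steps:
(-1671918 - 1*(-2409805)) - 2692591 = (-1671918 + 2409805) - 2692591 = 737887 - 2692591 = -1954704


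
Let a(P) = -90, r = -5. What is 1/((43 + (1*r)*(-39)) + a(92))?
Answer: 1/148 ≈ 0.0067568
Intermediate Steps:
1/((43 + (1*r)*(-39)) + a(92)) = 1/((43 + (1*(-5))*(-39)) - 90) = 1/((43 - 5*(-39)) - 90) = 1/((43 + 195) - 90) = 1/(238 - 90) = 1/148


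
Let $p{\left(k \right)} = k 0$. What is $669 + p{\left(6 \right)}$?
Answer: $669$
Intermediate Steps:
$p{\left(k \right)} = 0$
$669 + p{\left(6 \right)} = 669 + 0 = 669$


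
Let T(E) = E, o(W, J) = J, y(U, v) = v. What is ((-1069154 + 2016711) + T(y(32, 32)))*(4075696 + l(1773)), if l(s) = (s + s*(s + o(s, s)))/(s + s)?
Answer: 7727530492071/2 ≈ 3.8638e+12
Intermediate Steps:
l(s) = (s + 2*s²)/(2*s) (l(s) = (s + s*(s + s))/(s + s) = (s + s*(2*s))/((2*s)) = (s + 2*s²)*(1/(2*s)) = (s + 2*s²)/(2*s))
((-1069154 + 2016711) + T(y(32, 32)))*(4075696 + l(1773)) = ((-1069154 + 2016711) + 32)*(4075696 + (½ + 1773)) = (947557 + 32)*(4075696 + 3547/2) = 947589*(8154939/2) = 7727530492071/2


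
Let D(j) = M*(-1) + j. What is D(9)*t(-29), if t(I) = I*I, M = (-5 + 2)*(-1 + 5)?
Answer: 17661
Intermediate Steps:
M = -12 (M = -3*4 = -12)
t(I) = I**2
D(j) = 12 + j (D(j) = -12*(-1) + j = 12 + j)
D(9)*t(-29) = (12 + 9)*(-29)**2 = 21*841 = 17661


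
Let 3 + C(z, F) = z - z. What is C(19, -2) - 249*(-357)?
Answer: 88890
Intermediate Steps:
C(z, F) = -3 (C(z, F) = -3 + (z - z) = -3 + 0 = -3)
C(19, -2) - 249*(-357) = -3 - 249*(-357) = -3 + 88893 = 88890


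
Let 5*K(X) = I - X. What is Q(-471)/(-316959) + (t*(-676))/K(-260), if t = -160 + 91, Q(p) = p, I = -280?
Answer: -1232019476/105653 ≈ -11661.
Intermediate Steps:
K(X) = -56 - X/5 (K(X) = (-280 - X)/5 = -56 - X/5)
t = -69
Q(-471)/(-316959) + (t*(-676))/K(-260) = -471/(-316959) + (-69*(-676))/(-56 - ⅕*(-260)) = -471*(-1/316959) + 46644/(-56 + 52) = 157/105653 + 46644/(-4) = 157/105653 + 46644*(-¼) = 157/105653 - 11661 = -1232019476/105653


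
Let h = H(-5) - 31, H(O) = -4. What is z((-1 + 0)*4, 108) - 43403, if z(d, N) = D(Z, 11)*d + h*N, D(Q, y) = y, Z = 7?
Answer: -47227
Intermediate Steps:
h = -35 (h = -4 - 31 = -35)
z(d, N) = -35*N + 11*d (z(d, N) = 11*d - 35*N = -35*N + 11*d)
z((-1 + 0)*4, 108) - 43403 = (-35*108 + 11*((-1 + 0)*4)) - 43403 = (-3780 + 11*(-1*4)) - 43403 = (-3780 + 11*(-4)) - 43403 = (-3780 - 44) - 43403 = -3824 - 43403 = -47227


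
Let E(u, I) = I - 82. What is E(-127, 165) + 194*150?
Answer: 29183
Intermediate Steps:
E(u, I) = -82 + I
E(-127, 165) + 194*150 = (-82 + 165) + 194*150 = 83 + 29100 = 29183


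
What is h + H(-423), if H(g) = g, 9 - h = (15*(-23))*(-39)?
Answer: -13869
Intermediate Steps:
h = -13446 (h = 9 - 15*(-23)*(-39) = 9 - (-345)*(-39) = 9 - 1*13455 = 9 - 13455 = -13446)
h + H(-423) = -13446 - 423 = -13869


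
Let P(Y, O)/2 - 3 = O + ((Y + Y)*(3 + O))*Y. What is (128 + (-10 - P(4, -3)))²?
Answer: 13924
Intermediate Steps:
P(Y, O) = 6 + 2*O + 4*Y²*(3 + O) (P(Y, O) = 6 + 2*(O + ((Y + Y)*(3 + O))*Y) = 6 + 2*(O + ((2*Y)*(3 + O))*Y) = 6 + 2*(O + (2*Y*(3 + O))*Y) = 6 + 2*(O + 2*Y²*(3 + O)) = 6 + (2*O + 4*Y²*(3 + O)) = 6 + 2*O + 4*Y²*(3 + O))
(128 + (-10 - P(4, -3)))² = (128 + (-10 - (6 + 2*(-3) + 12*4² + 4*(-3)*4²)))² = (128 + (-10 - (6 - 6 + 12*16 + 4*(-3)*16)))² = (128 + (-10 - (6 - 6 + 192 - 192)))² = (128 + (-10 - 1*0))² = (128 + (-10 + 0))² = (128 - 10)² = 118² = 13924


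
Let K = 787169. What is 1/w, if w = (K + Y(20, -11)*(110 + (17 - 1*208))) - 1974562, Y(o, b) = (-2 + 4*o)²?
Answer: -1/1680197 ≈ -5.9517e-7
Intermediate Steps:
w = -1680197 (w = (787169 + (4*(-1 + 2*20)²)*(110 + (17 - 1*208))) - 1974562 = (787169 + (4*(-1 + 40)²)*(110 + (17 - 208))) - 1974562 = (787169 + (4*39²)*(110 - 191)) - 1974562 = (787169 + (4*1521)*(-81)) - 1974562 = (787169 + 6084*(-81)) - 1974562 = (787169 - 492804) - 1974562 = 294365 - 1974562 = -1680197)
1/w = 1/(-1680197) = -1/1680197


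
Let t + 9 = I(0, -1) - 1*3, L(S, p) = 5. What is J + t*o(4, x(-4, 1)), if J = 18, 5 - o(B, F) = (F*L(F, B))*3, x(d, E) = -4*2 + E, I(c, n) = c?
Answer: -1302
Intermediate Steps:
x(d, E) = -8 + E
o(B, F) = 5 - 15*F (o(B, F) = 5 - F*5*3 = 5 - 5*F*3 = 5 - 15*F)
t = -12 (t = -9 + (0 - 1*3) = -9 + (0 - 3) = -9 - 3 = -12)
J + t*o(4, x(-4, 1)) = 18 - 12*(5 - 15*(-8 + 1)) = 18 - 12*(5 - 15*(-7)) = 18 - 12*(5 + 105) = 18 - 12*110 = 18 - 1320 = -1302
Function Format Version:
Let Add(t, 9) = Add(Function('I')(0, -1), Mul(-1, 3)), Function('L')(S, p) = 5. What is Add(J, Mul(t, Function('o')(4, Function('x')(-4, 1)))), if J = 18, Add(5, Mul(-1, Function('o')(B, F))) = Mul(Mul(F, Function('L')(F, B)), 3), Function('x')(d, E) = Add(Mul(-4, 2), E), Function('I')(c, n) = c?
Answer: -1302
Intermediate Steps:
Function('x')(d, E) = Add(-8, E)
Function('o')(B, F) = Add(5, Mul(-15, F)) (Function('o')(B, F) = Add(5, Mul(-1, Mul(Mul(F, 5), 3))) = Add(5, Mul(-1, Mul(Mul(5, F), 3))) = Add(5, Mul(-1, Mul(15, F))) = Add(5, Mul(-15, F)))
t = -12 (t = Add(-9, Add(0, Mul(-1, 3))) = Add(-9, Add(0, -3)) = Add(-9, -3) = -12)
Add(J, Mul(t, Function('o')(4, Function('x')(-4, 1)))) = Add(18, Mul(-12, Add(5, Mul(-15, Add(-8, 1))))) = Add(18, Mul(-12, Add(5, Mul(-15, -7)))) = Add(18, Mul(-12, Add(5, 105))) = Add(18, Mul(-12, 110)) = Add(18, -1320) = -1302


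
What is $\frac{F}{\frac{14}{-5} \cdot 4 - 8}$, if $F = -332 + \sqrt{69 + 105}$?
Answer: $\frac{415}{24} - \frac{5 \sqrt{174}}{96} \approx 16.605$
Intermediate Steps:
$F = -332 + \sqrt{174} \approx -318.81$
$\frac{F}{\frac{14}{-5} \cdot 4 - 8} = \frac{-332 + \sqrt{174}}{\frac{14}{-5} \cdot 4 - 8} = \frac{-332 + \sqrt{174}}{14 \left(- \frac{1}{5}\right) 4 - 8} = \frac{-332 + \sqrt{174}}{\left(- \frac{14}{5}\right) 4 - 8} = \frac{-332 + \sqrt{174}}{- \frac{56}{5} - 8} = \frac{-332 + \sqrt{174}}{- \frac{96}{5}} = \left(-332 + \sqrt{174}\right) \left(- \frac{5}{96}\right) = \frac{415}{24} - \frac{5 \sqrt{174}}{96}$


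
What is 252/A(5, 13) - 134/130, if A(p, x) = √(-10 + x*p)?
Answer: -67/65 + 252*√55/55 ≈ 32.949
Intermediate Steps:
A(p, x) = √(-10 + p*x)
252/A(5, 13) - 134/130 = 252/(√(-10 + 5*13)) - 134/130 = 252/(√(-10 + 65)) - 134*1/130 = 252/(√55) - 67/65 = 252*(√55/55) - 67/65 = 252*√55/55 - 67/65 = -67/65 + 252*√55/55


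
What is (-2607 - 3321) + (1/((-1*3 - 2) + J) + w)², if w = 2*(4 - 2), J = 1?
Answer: -94623/16 ≈ -5913.9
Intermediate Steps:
w = 4 (w = 2*2 = 4)
(-2607 - 3321) + (1/((-1*3 - 2) + J) + w)² = (-2607 - 3321) + (1/((-1*3 - 2) + 1) + 4)² = -5928 + (1/((-3 - 2) + 1) + 4)² = -5928 + (1/(-5 + 1) + 4)² = -5928 + (1/(-4) + 4)² = -5928 + (-¼ + 4)² = -5928 + (15/4)² = -5928 + 225/16 = -94623/16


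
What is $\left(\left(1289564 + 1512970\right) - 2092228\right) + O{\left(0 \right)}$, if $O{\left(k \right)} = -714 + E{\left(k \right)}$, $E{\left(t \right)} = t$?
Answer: $709592$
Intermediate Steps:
$O{\left(k \right)} = -714 + k$
$\left(\left(1289564 + 1512970\right) - 2092228\right) + O{\left(0 \right)} = \left(\left(1289564 + 1512970\right) - 2092228\right) + \left(-714 + 0\right) = \left(2802534 - 2092228\right) - 714 = 710306 - 714 = 709592$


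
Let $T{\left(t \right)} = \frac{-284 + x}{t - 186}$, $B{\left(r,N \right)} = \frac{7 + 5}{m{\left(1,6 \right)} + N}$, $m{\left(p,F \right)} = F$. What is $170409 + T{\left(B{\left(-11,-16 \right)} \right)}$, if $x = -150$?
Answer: $\frac{79752497}{468} \approx 1.7041 \cdot 10^{5}$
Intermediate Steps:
$B{\left(r,N \right)} = \frac{12}{6 + N}$ ($B{\left(r,N \right)} = \frac{7 + 5}{6 + N} = \frac{12}{6 + N}$)
$T{\left(t \right)} = - \frac{434}{-186 + t}$ ($T{\left(t \right)} = \frac{-284 - 150}{t - 186} = - \frac{434}{-186 + t}$)
$170409 + T{\left(B{\left(-11,-16 \right)} \right)} = 170409 - \frac{434}{-186 + \frac{12}{6 - 16}} = 170409 - \frac{434}{-186 + \frac{12}{-10}} = 170409 - \frac{434}{-186 + 12 \left(- \frac{1}{10}\right)} = 170409 - \frac{434}{-186 - \frac{6}{5}} = 170409 - \frac{434}{- \frac{936}{5}} = 170409 - - \frac{1085}{468} = 170409 + \frac{1085}{468} = \frac{79752497}{468}$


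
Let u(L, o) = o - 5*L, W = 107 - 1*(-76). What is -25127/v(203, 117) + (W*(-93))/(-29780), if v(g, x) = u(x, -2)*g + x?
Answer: 346786487/443141290 ≈ 0.78256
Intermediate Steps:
W = 183 (W = 107 + 76 = 183)
v(g, x) = x + g*(-2 - 5*x) (v(g, x) = (-2 - 5*x)*g + x = g*(-2 - 5*x) + x = x + g*(-2 - 5*x))
-25127/v(203, 117) + (W*(-93))/(-29780) = -25127/(117 - 1*203*(2 + 5*117)) + (183*(-93))/(-29780) = -25127/(117 - 1*203*(2 + 585)) - 17019*(-1/29780) = -25127/(117 - 1*203*587) + 17019/29780 = -25127/(117 - 119161) + 17019/29780 = -25127/(-119044) + 17019/29780 = -25127*(-1/119044) + 17019/29780 = 25127/119044 + 17019/29780 = 346786487/443141290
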